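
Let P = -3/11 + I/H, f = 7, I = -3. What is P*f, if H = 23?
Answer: -714/253 ≈ -2.8221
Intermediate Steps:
P = -102/253 (P = -3/11 - 3/23 = -102/253 ≈ -0.40316)
P*f = -102/253*7 = -714/253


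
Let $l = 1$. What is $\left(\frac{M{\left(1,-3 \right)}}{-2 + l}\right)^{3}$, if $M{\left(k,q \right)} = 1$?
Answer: $-1$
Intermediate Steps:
$\left(\frac{M{\left(1,-3 \right)}}{-2 + l}\right)^{3} = \left(\frac{1}{-2 + 1} \cdot 1\right)^{3} = \left(\frac{1}{-1} \cdot 1\right)^{3} = \left(\left(-1\right) 1\right)^{3} = \left(-1\right)^{3} = -1$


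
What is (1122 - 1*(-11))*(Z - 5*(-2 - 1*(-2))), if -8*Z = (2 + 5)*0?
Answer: 0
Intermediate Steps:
Z = 0 (Z = -(2 + 5)*0/8 = -7*0/8 = -1/8*0 = 0)
(1122 - 1*(-11))*(Z - 5*(-2 - 1*(-2))) = (1122 - 1*(-11))*(0 - 5*(-2 - 1*(-2))) = (1122 + 11)*(0 - 5*(-2 + 2)) = 1133*(0 - 5*0) = 1133*(0 + 0) = 1133*0 = 0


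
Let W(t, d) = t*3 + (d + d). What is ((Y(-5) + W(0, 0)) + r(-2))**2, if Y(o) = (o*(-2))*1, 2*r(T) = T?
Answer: 81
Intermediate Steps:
r(T) = T/2
Y(o) = -2*o (Y(o) = -2*o*1 = -2*o)
W(t, d) = 2*d + 3*t (W(t, d) = 3*t + 2*d = 2*d + 3*t)
((Y(-5) + W(0, 0)) + r(-2))**2 = ((-2*(-5) + (2*0 + 3*0)) + (1/2)*(-2))**2 = ((10 + (0 + 0)) - 1)**2 = ((10 + 0) - 1)**2 = (10 - 1)**2 = 9**2 = 81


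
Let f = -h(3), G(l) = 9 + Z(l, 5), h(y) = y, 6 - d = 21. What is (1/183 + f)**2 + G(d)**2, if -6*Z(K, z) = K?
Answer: 18916897/133956 ≈ 141.22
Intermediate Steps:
d = -15 (d = 6 - 1*21 = 6 - 21 = -15)
Z(K, z) = -K/6
G(l) = 9 - l/6
f = -3 (f = -1*3 = -3)
(1/183 + f)**2 + G(d)**2 = (1/183 - 3)**2 + (9 - 1/6*(-15))**2 = (1/183 - 3)**2 + (9 + 5/2)**2 = (-548/183)**2 + (23/2)**2 = 300304/33489 + 529/4 = 18916897/133956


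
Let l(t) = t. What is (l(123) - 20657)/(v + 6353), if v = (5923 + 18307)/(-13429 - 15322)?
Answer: -590373034/182630873 ≈ -3.2326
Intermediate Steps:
v = -24230/28751 (v = 24230/(-28751) = 24230*(-1/28751) = -24230/28751 ≈ -0.84275)
(l(123) - 20657)/(v + 6353) = (123 - 20657)/(-24230/28751 + 6353) = -20534/182630873/28751 = -20534*28751/182630873 = -590373034/182630873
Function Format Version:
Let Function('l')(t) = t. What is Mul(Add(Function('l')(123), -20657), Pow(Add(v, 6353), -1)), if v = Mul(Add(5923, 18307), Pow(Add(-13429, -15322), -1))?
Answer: Rational(-590373034, 182630873) ≈ -3.2326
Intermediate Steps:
v = Rational(-24230, 28751) (v = Mul(24230, Pow(-28751, -1)) = Mul(24230, Rational(-1, 28751)) = Rational(-24230, 28751) ≈ -0.84275)
Mul(Add(Function('l')(123), -20657), Pow(Add(v, 6353), -1)) = Mul(Add(123, -20657), Pow(Add(Rational(-24230, 28751), 6353), -1)) = Mul(-20534, Pow(Rational(182630873, 28751), -1)) = Mul(-20534, Rational(28751, 182630873)) = Rational(-590373034, 182630873)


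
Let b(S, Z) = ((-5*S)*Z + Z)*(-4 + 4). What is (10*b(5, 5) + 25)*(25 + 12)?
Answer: 925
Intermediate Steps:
b(S, Z) = 0 (b(S, Z) = (-5*S*Z + Z)*0 = (Z - 5*S*Z)*0 = 0)
(10*b(5, 5) + 25)*(25 + 12) = (10*0 + 25)*(25 + 12) = (0 + 25)*37 = 25*37 = 925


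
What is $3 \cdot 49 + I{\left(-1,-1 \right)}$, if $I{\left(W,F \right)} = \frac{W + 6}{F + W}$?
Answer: $\frac{289}{2} \approx 144.5$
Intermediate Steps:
$I{\left(W,F \right)} = \frac{6 + W}{F + W}$
$3 \cdot 49 + I{\left(-1,-1 \right)} = 3 \cdot 49 + \frac{6 - 1}{-1 - 1} = 147 + \frac{1}{-2} \cdot 5 = 147 - \frac{5}{2} = \frac{289}{2}$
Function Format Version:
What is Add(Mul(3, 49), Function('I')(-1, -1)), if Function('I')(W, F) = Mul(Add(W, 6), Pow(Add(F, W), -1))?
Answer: Rational(289, 2) ≈ 144.50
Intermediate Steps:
Function('I')(W, F) = Mul(Pow(Add(F, W), -1), Add(6, W)) (Function('I')(W, F) = Mul(Add(6, W), Pow(Add(F, W), -1)) = Mul(Pow(Add(F, W), -1), Add(6, W)))
Add(Mul(3, 49), Function('I')(-1, -1)) = Add(Mul(3, 49), Mul(Pow(Add(-1, -1), -1), Add(6, -1))) = Add(147, Mul(Pow(-2, -1), 5)) = Add(147, Mul(Rational(-1, 2), 5)) = Add(147, Rational(-5, 2)) = Rational(289, 2)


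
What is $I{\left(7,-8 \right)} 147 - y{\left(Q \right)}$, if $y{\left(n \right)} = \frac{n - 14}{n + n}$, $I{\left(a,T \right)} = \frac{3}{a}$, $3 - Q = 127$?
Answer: $\frac{7743}{124} \approx 62.444$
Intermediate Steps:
$Q = -124$ ($Q = 3 - 127 = -124$)
$y{\left(n \right)} = \frac{-14 + n}{2 n}$ ($y{\left(n \right)} = \frac{n - 14}{2 n} = \left(n - 14\right) \frac{1}{2 n} = \left(-14 + n\right) \frac{1}{2 n} = \frac{-14 + n}{2 n}$)
$I{\left(7,-8 \right)} 147 - y{\left(Q \right)} = \frac{3}{7} \cdot 147 - \frac{-14 - 124}{2 \left(-124\right)} = 3 \cdot \frac{1}{7} \cdot 147 - \frac{1}{2} \left(- \frac{1}{124}\right) \left(-138\right) = \frac{3}{7} \cdot 147 - \frac{69}{124} = 63 - \frac{69}{124} = \frac{7743}{124}$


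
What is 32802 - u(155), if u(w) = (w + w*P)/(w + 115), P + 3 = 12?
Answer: 885499/27 ≈ 32796.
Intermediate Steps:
P = 9 (P = -3 + 12 = 9)
u(w) = 10*w/(115 + w) (u(w) = (w + w*9)/(w + 115) = (w + 9*w)/(115 + w) = (10*w)/(115 + w) = 10*w/(115 + w))
32802 - u(155) = 32802 - 10*155/(115 + 155) = 32802 - 10*155/270 = 32802 - 1*155/27 = 32802 - 155/27 = 885499/27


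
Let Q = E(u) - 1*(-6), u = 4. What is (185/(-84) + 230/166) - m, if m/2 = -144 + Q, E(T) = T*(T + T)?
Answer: 1472369/6972 ≈ 211.18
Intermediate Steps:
E(T) = 2*T**2 (E(T) = T*(2*T) = 2*T**2)
Q = 38 (Q = 2*4**2 - 1*(-6) = 2*16 + 6 = 32 + 6 = 38)
m = -212 (m = 2*(-144 + 38) = 2*(-106) = -212)
(185/(-84) + 230/166) - m = (185/(-84) + 230/166) - 1*(-212) = (185*(-1/84) + 230*(1/166)) + 212 = (-185/84 + 115/83) + 212 = -5695/6972 + 212 = 1472369/6972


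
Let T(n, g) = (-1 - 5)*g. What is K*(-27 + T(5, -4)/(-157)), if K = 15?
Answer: -63945/157 ≈ -407.29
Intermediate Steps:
T(n, g) = -6*g
K*(-27 + T(5, -4)/(-157)) = 15*(-27 - 6*(-4)/(-157)) = 15*(-27 + 24*(-1/157)) = 15*(-27 - 24/157) = 15*(-4263/157) = -63945/157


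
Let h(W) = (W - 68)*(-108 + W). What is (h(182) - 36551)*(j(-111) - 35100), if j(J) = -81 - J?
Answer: 985993050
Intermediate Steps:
h(W) = (-108 + W)*(-68 + W) (h(W) = (-68 + W)*(-108 + W) = (-108 + W)*(-68 + W))
(h(182) - 36551)*(j(-111) - 35100) = ((7344 + 182² - 176*182) - 36551)*((-81 - 1*(-111)) - 35100) = ((7344 + 33124 - 32032) - 36551)*((-81 + 111) - 35100) = (8436 - 36551)*(30 - 35100) = -28115*(-35070) = 985993050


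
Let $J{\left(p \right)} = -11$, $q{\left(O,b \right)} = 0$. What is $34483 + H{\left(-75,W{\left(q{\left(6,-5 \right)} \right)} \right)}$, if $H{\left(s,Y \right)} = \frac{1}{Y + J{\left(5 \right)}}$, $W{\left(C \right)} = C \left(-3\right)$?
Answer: $\frac{379312}{11} \approx 34483.0$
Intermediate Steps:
$W{\left(C \right)} = - 3 C$
$H{\left(s,Y \right)} = \frac{1}{-11 + Y}$ ($H{\left(s,Y \right)} = \frac{1}{Y - 11} = \frac{1}{-11 + Y}$)
$34483 + H{\left(-75,W{\left(q{\left(6,-5 \right)} \right)} \right)} = 34483 + \frac{1}{-11 - 0} = 34483 + \frac{1}{-11 + 0} = 34483 + \frac{1}{-11} = 34483 - \frac{1}{11} = \frac{379312}{11}$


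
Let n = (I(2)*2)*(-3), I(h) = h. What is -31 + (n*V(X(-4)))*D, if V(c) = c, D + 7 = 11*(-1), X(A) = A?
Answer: -895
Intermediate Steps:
D = -18 (D = -7 + 11*(-1) = -7 - 11 = -18)
n = -12 (n = (2*2)*(-3) = 4*(-3) = -12)
-31 + (n*V(X(-4)))*D = -31 - 12*(-4)*(-18) = -31 + 48*(-18) = -31 - 864 = -895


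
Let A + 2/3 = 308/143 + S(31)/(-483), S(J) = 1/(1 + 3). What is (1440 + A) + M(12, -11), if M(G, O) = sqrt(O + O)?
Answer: 36204379/25116 + I*sqrt(22) ≈ 1441.5 + 4.6904*I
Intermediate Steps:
M(G, O) = sqrt(2)*sqrt(O) (M(G, O) = sqrt(2*O) = sqrt(2)*sqrt(O))
S(J) = 1/4
A = 37339/25116 (A = -2/3 + (308/143 + (1/4)/(-483)) = -2/3 + (308*(1/143) + (1/4)*(-1/483)) = -2/3 + (28/13 - 1/1932) = -2/3 + 54083/25116 = 37339/25116 ≈ 1.4867)
(1440 + A) + M(12, -11) = (1440 + 37339/25116) + sqrt(2)*sqrt(-11) = 36204379/25116 + sqrt(2)*(I*sqrt(11)) = 36204379/25116 + I*sqrt(22)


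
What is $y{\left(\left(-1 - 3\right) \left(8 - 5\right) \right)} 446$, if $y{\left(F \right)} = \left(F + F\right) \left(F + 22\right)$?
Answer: $-107040$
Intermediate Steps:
$y{\left(F \right)} = 2 F \left(22 + F\right)$
$y{\left(\left(-1 - 3\right) \left(8 - 5\right) \right)} 446 = 2 \left(-1 - 3\right) \left(8 - 5\right) \left(22 + \left(-1 - 3\right) \left(8 - 5\right)\right) 446 = 2 \left(\left(-4\right) 3\right) \left(22 - 12\right) 446 = 2 \left(-12\right) \left(22 - 12\right) 446 = 2 \left(-12\right) 10 \cdot 446 = \left(-240\right) 446 = -107040$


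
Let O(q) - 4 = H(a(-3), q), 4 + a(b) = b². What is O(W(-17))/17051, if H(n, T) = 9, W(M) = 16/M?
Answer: 13/17051 ≈ 0.00076242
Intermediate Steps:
a(b) = -4 + b²
O(q) = 13 (O(q) = 4 + 9 = 13)
O(W(-17))/17051 = 13/17051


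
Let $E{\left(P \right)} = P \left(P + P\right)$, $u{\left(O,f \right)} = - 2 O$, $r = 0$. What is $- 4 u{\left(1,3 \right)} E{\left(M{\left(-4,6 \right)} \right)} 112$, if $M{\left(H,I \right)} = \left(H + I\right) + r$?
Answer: $7168$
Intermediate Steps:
$M{\left(H,I \right)} = H + I$ ($M{\left(H,I \right)} = \left(H + I\right) + 0 = H + I$)
$E{\left(P \right)} = 2 P^{2}$ ($E{\left(P \right)} = P 2 P = 2 P^{2}$)
$- 4 u{\left(1,3 \right)} E{\left(M{\left(-4,6 \right)} \right)} 112 = - 4 \left(\left(-2\right) 1\right) 2 \left(-4 + 6\right)^{2} \cdot 112 = \left(-4\right) \left(-2\right) 2 \cdot 2^{2} \cdot 112 = 8 \cdot 2 \cdot 4 \cdot 112 = 8 \cdot 8 \cdot 112 = 64 \cdot 112 = 7168$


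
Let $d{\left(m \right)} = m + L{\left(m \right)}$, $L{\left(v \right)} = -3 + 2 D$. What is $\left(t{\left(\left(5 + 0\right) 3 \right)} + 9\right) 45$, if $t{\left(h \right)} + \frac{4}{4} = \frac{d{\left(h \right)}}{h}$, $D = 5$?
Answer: $426$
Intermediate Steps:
$L{\left(v \right)} = 7$ ($L{\left(v \right)} = -3 + 2 \cdot 5 = -3 + 10 = 7$)
$d{\left(m \right)} = 7 + m$ ($d{\left(m \right)} = m + 7 = 7 + m$)
$t{\left(h \right)} = -1 + \frac{7 + h}{h}$
$\left(t{\left(\left(5 + 0\right) 3 \right)} + 9\right) 45 = \left(\frac{7}{\left(5 + 0\right) 3} + 9\right) 45 = \left(\frac{7}{5 \cdot 3} + 9\right) 45 = \left(\frac{7}{15} + 9\right) 45 = \frac{142}{15} \cdot 45 = 426$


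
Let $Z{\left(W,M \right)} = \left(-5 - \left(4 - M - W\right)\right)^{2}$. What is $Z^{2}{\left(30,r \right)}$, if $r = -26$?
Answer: $625$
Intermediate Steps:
$Z{\left(W,M \right)} = \left(-9 + M + W\right)^{2}$ ($Z{\left(W,M \right)} = \left(-5 - \left(4 - M - W\right)\right)^{2} = \left(-5 + \left(-4 + M + W\right)\right)^{2} = \left(-9 + M + W\right)^{2}$)
$Z^{2}{\left(30,r \right)} = \left(\left(-9 - 26 + 30\right)^{2}\right)^{2} = \left(\left(-5\right)^{2}\right)^{2} = 25^{2} = 625$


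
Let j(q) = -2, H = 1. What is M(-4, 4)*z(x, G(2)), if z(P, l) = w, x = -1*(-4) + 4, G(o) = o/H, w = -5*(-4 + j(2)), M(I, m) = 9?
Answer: 270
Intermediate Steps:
w = 30 (w = -5*(-4 - 2) = -5*(-6) = 30)
G(o) = o (G(o) = o/1 = o*1 = o)
x = 8 (x = 4 + 4 = 8)
z(P, l) = 30
M(-4, 4)*z(x, G(2)) = 9*30 = 270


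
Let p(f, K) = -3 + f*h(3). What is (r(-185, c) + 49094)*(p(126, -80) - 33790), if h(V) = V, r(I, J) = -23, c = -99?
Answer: -1639707465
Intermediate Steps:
p(f, K) = -3 + 3*f (p(f, K) = -3 + f*3 = -3 + 3*f)
(r(-185, c) + 49094)*(p(126, -80) - 33790) = (-23 + 49094)*((-3 + 3*126) - 33790) = 49071*((-3 + 378) - 33790) = 49071*(375 - 33790) = 49071*(-33415) = -1639707465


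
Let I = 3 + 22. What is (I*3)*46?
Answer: 3450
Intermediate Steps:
I = 25
(I*3)*46 = (25*3)*46 = 75*46 = 3450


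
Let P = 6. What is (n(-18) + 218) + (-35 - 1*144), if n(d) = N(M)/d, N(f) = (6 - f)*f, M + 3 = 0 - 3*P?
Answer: 141/2 ≈ 70.500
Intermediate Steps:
M = -21 (M = -3 + (0 - 3*6) = -3 + (0 - 18) = -3 - 18 = -21)
N(f) = f*(6 - f)
n(d) = -567/d (n(d) = (-21*(6 - 1*(-21)))/d = (-21*(6 + 21))/d = (-21*27)/d = -567/d)
(n(-18) + 218) + (-35 - 1*144) = (-567/(-18) + 218) + (-35 - 1*144) = (-567*(-1/18) + 218) + (-35 - 144) = (63/2 + 218) - 179 = 499/2 - 179 = 141/2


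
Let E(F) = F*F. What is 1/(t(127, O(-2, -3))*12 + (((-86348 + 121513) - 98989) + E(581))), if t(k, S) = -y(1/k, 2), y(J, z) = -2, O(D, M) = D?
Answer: 1/273761 ≈ 3.6528e-6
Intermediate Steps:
E(F) = F²
t(k, S) = 2 (t(k, S) = -1*(-2) = 2)
1/(t(127, O(-2, -3))*12 + (((-86348 + 121513) - 98989) + E(581))) = 1/(2*12 + (((-86348 + 121513) - 98989) + 581²)) = 1/(24 + ((35165 - 98989) + 337561)) = 1/(24 + (-63824 + 337561)) = 1/(24 + 273737) = 1/273761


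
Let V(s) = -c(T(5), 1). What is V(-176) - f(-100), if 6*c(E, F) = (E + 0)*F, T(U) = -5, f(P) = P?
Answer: 605/6 ≈ 100.83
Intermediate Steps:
c(E, F) = E*F/6 (c(E, F) = ((E + 0)*F)/6 = (E*F)/6 = E*F/6)
V(s) = 5/6 (V(s) = -(-5)/6 = -1*(-5/6) = 5/6)
V(-176) - f(-100) = 5/6 - 1*(-100) = 5/6 + 100 = 605/6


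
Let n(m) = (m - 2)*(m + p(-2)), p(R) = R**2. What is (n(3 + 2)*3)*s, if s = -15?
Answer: -1215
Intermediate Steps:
n(m) = (-2 + m)*(4 + m) (n(m) = (m - 2)*(m + (-2)**2) = (-2 + m)*(m + 4) = (-2 + m)*(4 + m))
(n(3 + 2)*3)*s = ((-8 + (3 + 2)**2 + 2*(3 + 2))*3)*(-15) = ((-8 + 5**2 + 2*5)*3)*(-15) = ((-8 + 25 + 10)*3)*(-15) = (27*3)*(-15) = 81*(-15) = -1215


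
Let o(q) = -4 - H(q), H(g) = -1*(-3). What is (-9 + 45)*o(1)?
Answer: -252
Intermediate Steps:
H(g) = 3
o(q) = -7 (o(q) = -4 - 1*3 = -4 - 3 = -7)
(-9 + 45)*o(1) = (-9 + 45)*(-7) = 36*(-7) = -252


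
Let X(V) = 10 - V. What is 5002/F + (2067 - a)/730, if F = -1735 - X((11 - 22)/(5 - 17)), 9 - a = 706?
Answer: 7015118/7639085 ≈ 0.91832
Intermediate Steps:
a = -697 (a = 9 - 1*706 = 9 - 706 = -697)
F = -20929/12 (F = -1735 - (10 - (11 - 22)/(5 - 17)) = -1735 - (10 - (-11)/(-12)) = -1735 - (10 - (-11)*(-1)/12) = -1735 - (10 - 1*11/12) = -1735 - (10 - 11/12) = -1735 - 1*109/12 = -1735 - 109/12 = -20929/12 ≈ -1744.1)
5002/F + (2067 - a)/730 = 5002/(-20929/12) + (2067 - 1*(-697))/730 = 5002*(-12/20929) + (2067 + 697)*(1/730) = -60024/20929 + 2764*(1/730) = -60024/20929 + 1382/365 = 7015118/7639085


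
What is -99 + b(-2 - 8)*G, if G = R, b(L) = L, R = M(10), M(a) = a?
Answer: -199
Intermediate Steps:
R = 10
G = 10
-99 + b(-2 - 8)*G = -99 + (-2 - 8)*10 = -99 - 10*10 = -99 - 100 = -199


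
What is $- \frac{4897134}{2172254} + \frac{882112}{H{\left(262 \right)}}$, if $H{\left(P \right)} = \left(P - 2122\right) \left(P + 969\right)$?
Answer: $- \frac{1641117894361}{621715386705} \approx -2.6397$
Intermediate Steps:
$H{\left(P \right)} = \left(-2122 + P\right) \left(969 + P\right)$
$- \frac{4897134}{2172254} + \frac{882112}{H{\left(262 \right)}} = - \frac{4897134}{2172254} + \frac{882112}{-2056218 + 262^{2} - 302086} = \left(-4897134\right) \frac{1}{2172254} + \frac{882112}{-2056218 + 68644 - 302086} = - \frac{2448567}{1086127} + \frac{882112}{-2289660} = - \frac{2448567}{1086127} + 882112 \left(- \frac{1}{2289660}\right) = - \frac{2448567}{1086127} - \frac{220528}{572415} = - \frac{1641117894361}{621715386705}$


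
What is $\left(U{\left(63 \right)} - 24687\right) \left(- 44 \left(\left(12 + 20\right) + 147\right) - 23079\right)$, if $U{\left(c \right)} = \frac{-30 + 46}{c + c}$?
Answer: $\frac{48143475715}{63} \approx 7.6418 \cdot 10^{8}$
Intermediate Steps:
$U{\left(c \right)} = \frac{8}{c}$ ($U{\left(c \right)} = \frac{16}{2 c} = 16 \frac{1}{2 c} = \frac{8}{c}$)
$\left(U{\left(63 \right)} - 24687\right) \left(- 44 \left(\left(12 + 20\right) + 147\right) - 23079\right) = \left(\frac{8}{63} - 24687\right) \left(- 44 \left(\left(12 + 20\right) + 147\right) - 23079\right) = \left(8 \cdot \frac{1}{63} - 24687\right) \left(- 44 \left(32 + 147\right) - 23079\right) = \left(\frac{8}{63} - 24687\right) \left(\left(-44\right) 179 - 23079\right) = - \frac{1555273 \left(-7876 - 23079\right)}{63} = \left(- \frac{1555273}{63}\right) \left(-30955\right) = \frac{48143475715}{63}$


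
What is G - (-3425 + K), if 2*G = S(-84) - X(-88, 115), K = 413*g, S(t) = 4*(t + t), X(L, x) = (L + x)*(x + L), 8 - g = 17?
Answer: 12883/2 ≈ 6441.5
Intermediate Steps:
g = -9 (g = 8 - 1*17 = 8 - 17 = -9)
X(L, x) = (L + x)² (X(L, x) = (L + x)*(L + x) = (L + x)²)
S(t) = 8*t (S(t) = 4*(2*t) = 8*t)
K = -3717 (K = 413*(-9) = -3717)
G = -1401/2 (G = (8*(-84) - (-88 + 115)²)/2 = (-672 - 1*27²)/2 = (-672 - 1*729)/2 = (-672 - 729)/2 = (½)*(-1401) = -1401/2 ≈ -700.50)
G - (-3425 + K) = -1401/2 - (-3425 - 3717) = -1401/2 - 1*(-7142) = -1401/2 + 7142 = 12883/2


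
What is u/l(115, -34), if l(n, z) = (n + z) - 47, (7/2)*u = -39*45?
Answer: -1755/119 ≈ -14.748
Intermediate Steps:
u = -3510/7 (u = 2*(-39*45)/7 = (2/7)*(-1755) = -3510/7 ≈ -501.43)
l(n, z) = -47 + n + z
u/l(115, -34) = -3510/(7*(-47 + 115 - 34)) = -3510/7/34 = -3510/7*1/34 = -1755/119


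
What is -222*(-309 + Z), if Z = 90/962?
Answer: 891504/13 ≈ 68577.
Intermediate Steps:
Z = 45/481 (Z = 90*(1/962) = 45/481 ≈ 0.093555)
-222*(-309 + Z) = -222*(-309 + 45/481) = -222*(-148584/481) = 891504/13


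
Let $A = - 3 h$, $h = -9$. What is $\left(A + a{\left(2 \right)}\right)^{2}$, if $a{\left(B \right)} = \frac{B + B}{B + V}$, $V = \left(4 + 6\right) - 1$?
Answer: $\frac{90601}{121} \approx 748.77$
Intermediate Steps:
$V = 9$ ($V = 10 - 1 = 9$)
$a{\left(B \right)} = \frac{2 B}{9 + B}$ ($a{\left(B \right)} = \frac{B + B}{B + 9} = \frac{2 B}{9 + B}$)
$A = 27$ ($A = \left(-3\right) \left(-9\right) = 27$)
$\left(A + a{\left(2 \right)}\right)^{2} = \left(27 + 2 \cdot 2 \frac{1}{9 + 2}\right)^{2} = \left(27 + 2 \cdot 2 \cdot \frac{1}{11}\right)^{2} = \left(27 + \frac{4}{11}\right)^{2} = \left(\frac{301}{11}\right)^{2} = \frac{90601}{121}$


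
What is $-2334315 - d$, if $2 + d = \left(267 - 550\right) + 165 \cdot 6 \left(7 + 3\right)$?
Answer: $-2343930$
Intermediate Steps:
$d = 9615$ ($d = -2 + \left(\left(267 - 550\right) + 165 \cdot 6 \left(7 + 3\right)\right) = -2 + \left(\left(267 - 550\right) + 165 \cdot 6 \cdot 10\right) = -2 + \left(-283 + 165 \cdot 60\right) = -2 + \left(-283 + 9900\right) = -2 + 9617 = 9615$)
$-2334315 - d = -2334315 - 9615 = -2343930$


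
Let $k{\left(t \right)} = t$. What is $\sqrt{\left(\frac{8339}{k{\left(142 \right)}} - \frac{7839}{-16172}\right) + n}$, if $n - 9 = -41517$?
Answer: $\frac{i \sqrt{80836839018601}}{44162} \approx 203.59 i$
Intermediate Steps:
$n = -41508$ ($n = 9 - 41517 = -41508$)
$\sqrt{\left(\frac{8339}{k{\left(142 \right)}} - \frac{7839}{-16172}\right) + n} = \sqrt{\left(\frac{8339}{142} - \frac{7839}{-16172}\right) - 41508} = \sqrt{\left(8339 \cdot \frac{1}{142} - - \frac{603}{1244}\right) - 41508} = \sqrt{\left(\frac{8339}{142} + \frac{603}{1244}\right) - 41508} = \sqrt{\frac{5229671}{88324} - 41508} = \sqrt{- \frac{3660922921}{88324}} = \frac{i \sqrt{80836839018601}}{44162}$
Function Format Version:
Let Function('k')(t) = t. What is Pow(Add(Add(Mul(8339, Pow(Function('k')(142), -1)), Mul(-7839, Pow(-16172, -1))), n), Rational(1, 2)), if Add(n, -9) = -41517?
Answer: Mul(Rational(1, 44162), I, Pow(80836839018601, Rational(1, 2))) ≈ Mul(203.59, I)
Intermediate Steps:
n = -41508 (n = Add(9, -41517) = -41508)
Pow(Add(Add(Mul(8339, Pow(Function('k')(142), -1)), Mul(-7839, Pow(-16172, -1))), n), Rational(1, 2)) = Pow(Add(Add(Mul(8339, Pow(142, -1)), Mul(-7839, Pow(-16172, -1))), -41508), Rational(1, 2)) = Pow(Add(Add(Mul(8339, Rational(1, 142)), Mul(-7839, Rational(-1, 16172))), -41508), Rational(1, 2)) = Pow(Add(Add(Rational(8339, 142), Rational(603, 1244)), -41508), Rational(1, 2)) = Pow(Add(Rational(5229671, 88324), -41508), Rational(1, 2)) = Pow(Rational(-3660922921, 88324), Rational(1, 2)) = Mul(Rational(1, 44162), I, Pow(80836839018601, Rational(1, 2)))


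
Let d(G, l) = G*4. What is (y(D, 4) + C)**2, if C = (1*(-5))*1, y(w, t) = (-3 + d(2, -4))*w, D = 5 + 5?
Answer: 2025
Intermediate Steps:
d(G, l) = 4*G
D = 10
y(w, t) = 5*w (y(w, t) = (-3 + 4*2)*w = (-3 + 8)*w = 5*w)
C = -5 (C = -5*1 = -5)
(y(D, 4) + C)**2 = (5*10 - 5)**2 = (50 - 5)**2 = 45**2 = 2025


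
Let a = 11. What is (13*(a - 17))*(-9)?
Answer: 702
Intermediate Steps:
(13*(a - 17))*(-9) = (13*(11 - 17))*(-9) = (13*(-6))*(-9) = -78*(-9) = 702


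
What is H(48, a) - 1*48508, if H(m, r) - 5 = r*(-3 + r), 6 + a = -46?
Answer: -45643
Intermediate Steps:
a = -52 (a = -6 - 46 = -52)
H(m, r) = 5 + r*(-3 + r)
H(48, a) - 1*48508 = (5 + (-52)² - 3*(-52)) - 1*48508 = (5 + 2704 + 156) - 48508 = 2865 - 48508 = -45643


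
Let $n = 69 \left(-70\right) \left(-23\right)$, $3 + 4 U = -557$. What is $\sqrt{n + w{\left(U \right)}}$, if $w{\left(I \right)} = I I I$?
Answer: $i \sqrt{2632910} \approx 1622.6 i$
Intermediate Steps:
$U = -140$ ($U = - \frac{3}{4} + \frac{1}{4} \left(-557\right) = - \frac{3}{4} - \frac{557}{4} = -140$)
$n = 111090$ ($n = \left(-4830\right) \left(-23\right) = 111090$)
$w{\left(I \right)} = I^{3}$ ($w{\left(I \right)} = I^{2} I = I^{3}$)
$\sqrt{n + w{\left(U \right)}} = \sqrt{111090 + \left(-140\right)^{3}} = \sqrt{111090 - 2744000} = \sqrt{-2632910} = i \sqrt{2632910}$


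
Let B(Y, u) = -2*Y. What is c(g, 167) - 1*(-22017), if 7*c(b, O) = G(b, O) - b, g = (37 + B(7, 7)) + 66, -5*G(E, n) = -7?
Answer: 770157/35 ≈ 22005.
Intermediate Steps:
G(E, n) = 7/5 (G(E, n) = -⅕*(-7) = 7/5)
g = 89 (g = (37 - 2*7) + 66 = (37 - 14) + 66 = 23 + 66 = 89)
c(b, O) = ⅕ - b/7 (c(b, O) = (7/5 - b)/7 = ⅕ - b/7)
c(g, 167) - 1*(-22017) = (⅕ - ⅐*89) - 1*(-22017) = (⅕ - 89/7) + 22017 = -438/35 + 22017 = 770157/35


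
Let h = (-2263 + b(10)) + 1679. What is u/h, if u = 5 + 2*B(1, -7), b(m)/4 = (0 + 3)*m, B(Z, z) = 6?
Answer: -17/464 ≈ -0.036638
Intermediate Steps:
b(m) = 12*m (b(m) = 4*((0 + 3)*m) = 4*(3*m) = 12*m)
h = -464 (h = (-2263 + 12*10) + 1679 = (-2263 + 120) + 1679 = -2143 + 1679 = -464)
u = 17 (u = 5 + 2*6 = 5 + 12 = 17)
u/h = 17/(-464) = 17*(-1/464) = -17/464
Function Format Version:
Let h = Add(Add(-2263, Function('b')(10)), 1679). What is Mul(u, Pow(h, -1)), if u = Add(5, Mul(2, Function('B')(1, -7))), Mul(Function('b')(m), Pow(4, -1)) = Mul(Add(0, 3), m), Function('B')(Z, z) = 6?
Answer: Rational(-17, 464) ≈ -0.036638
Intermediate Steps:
Function('b')(m) = Mul(12, m) (Function('b')(m) = Mul(4, Mul(Add(0, 3), m)) = Mul(4, Mul(3, m)) = Mul(12, m))
h = -464 (h = Add(Add(-2263, Mul(12, 10)), 1679) = Add(Add(-2263, 120), 1679) = Add(-2143, 1679) = -464)
u = 17 (u = Add(5, Mul(2, 6)) = Add(5, 12) = 17)
Mul(u, Pow(h, -1)) = Mul(17, Pow(-464, -1)) = Mul(17, Rational(-1, 464)) = Rational(-17, 464)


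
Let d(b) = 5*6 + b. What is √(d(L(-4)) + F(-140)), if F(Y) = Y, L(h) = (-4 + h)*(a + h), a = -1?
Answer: I*√70 ≈ 8.3666*I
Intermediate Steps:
L(h) = (-1 + h)*(-4 + h) (L(h) = (-4 + h)*(-1 + h) = (-1 + h)*(-4 + h))
d(b) = 30 + b
√(d(L(-4)) + F(-140)) = √((30 + (4 + (-4)² - 5*(-4))) - 140) = √((30 + (4 + 16 + 20)) - 140) = √((30 + 40) - 140) = √(70 - 140) = √(-70) = I*√70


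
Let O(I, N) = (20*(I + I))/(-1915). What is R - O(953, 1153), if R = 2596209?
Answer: 994355671/383 ≈ 2.5962e+6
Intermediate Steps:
O(I, N) = -8*I/383 (O(I, N) = (20*(2*I))*(-1/1915) = (40*I)*(-1/1915) = -8*I/383)
R - O(953, 1153) = 2596209 - (-8)*953/383 = 2596209 - 1*(-7624/383) = 2596209 + 7624/383 = 994355671/383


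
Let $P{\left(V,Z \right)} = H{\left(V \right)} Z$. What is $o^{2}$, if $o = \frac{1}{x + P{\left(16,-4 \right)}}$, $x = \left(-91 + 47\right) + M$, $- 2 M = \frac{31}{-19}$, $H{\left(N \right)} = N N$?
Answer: $\frac{1444}{1644545809} \approx 8.7805 \cdot 10^{-7}$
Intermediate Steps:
$H{\left(N \right)} = N^{2}$
$M = \frac{31}{38}$ ($M = - \frac{31 \frac{1}{-19}}{2} = - \frac{31 \left(- \frac{1}{19}\right)}{2} = \left(- \frac{1}{2}\right) \left(- \frac{31}{19}\right) = \frac{31}{38} \approx 0.81579$)
$x = - \frac{1641}{38}$ ($x = \left(-91 + 47\right) + \frac{31}{38} = -44 + \frac{31}{38} = - \frac{1641}{38} \approx -43.184$)
$P{\left(V,Z \right)} = Z V^{2}$ ($P{\left(V,Z \right)} = V^{2} Z = Z V^{2}$)
$o = - \frac{38}{40553}$ ($o = \frac{1}{- \frac{1641}{38} - 4 \cdot 16^{2}} = \frac{1}{- \frac{1641}{38} - 1024} = \frac{1}{- \frac{40553}{38}} = - \frac{38}{40553} \approx -0.00093705$)
$o^{2} = \left(- \frac{38}{40553}\right)^{2} = \frac{1444}{1644545809}$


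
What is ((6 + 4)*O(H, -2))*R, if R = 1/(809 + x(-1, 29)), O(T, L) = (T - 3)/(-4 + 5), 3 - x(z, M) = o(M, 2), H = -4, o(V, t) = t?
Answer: -7/81 ≈ -0.086420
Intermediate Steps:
x(z, M) = 1 (x(z, M) = 3 - 1*2 = 3 - 2 = 1)
O(T, L) = -3 + T (O(T, L) = (-3 + T)/1 = (-3 + T)*1 = -3 + T)
R = 1/810 (R = 1/(809 + 1) = 1/810 ≈ 0.0012346)
((6 + 4)*O(H, -2))*R = ((6 + 4)*(-3 - 4))*(1/810) = (10*(-7))*(1/810) = -70*1/810 = -7/81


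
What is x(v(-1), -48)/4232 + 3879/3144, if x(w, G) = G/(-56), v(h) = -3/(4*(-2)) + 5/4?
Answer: 4788765/3880744 ≈ 1.2340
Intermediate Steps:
v(h) = 13/8 (v(h) = -3/(-8) + 5*(¼) = -3*(-⅛) + 5/4 = 3/8 + 5/4 = 13/8)
x(w, G) = -G/56 (x(w, G) = G*(-1/56) = -G/56)
x(v(-1), -48)/4232 + 3879/3144 = -1/56*(-48)/4232 + 3879/3144 = (6/7)*(1/4232) + 3879*(1/3144) = 3/14812 + 1293/1048 = 4788765/3880744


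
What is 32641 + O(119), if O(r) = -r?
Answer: 32522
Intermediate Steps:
32641 + O(119) = 32641 - 1*119 = 32641 - 119 = 32522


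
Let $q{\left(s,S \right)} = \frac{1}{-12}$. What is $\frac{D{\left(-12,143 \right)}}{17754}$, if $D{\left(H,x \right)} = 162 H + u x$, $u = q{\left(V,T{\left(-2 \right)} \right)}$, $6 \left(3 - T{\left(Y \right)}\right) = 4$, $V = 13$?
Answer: $- \frac{23471}{213048} \approx -0.11017$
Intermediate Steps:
$T{\left(Y \right)} = \frac{7}{3}$ ($T{\left(Y \right)} = 3 - \frac{2}{3} = \frac{7}{3}$)
$q{\left(s,S \right)} = - \frac{1}{12}$
$u = - \frac{1}{12} \approx -0.083333$
$D{\left(H,x \right)} = 162 H - \frac{x}{12}$
$\frac{D{\left(-12,143 \right)}}{17754} = \frac{162 \left(-12\right) - \frac{143}{12}}{17754} = \left(-1944 - \frac{143}{12}\right) \frac{1}{17754} = \left(- \frac{23471}{12}\right) \frac{1}{17754} = - \frac{23471}{213048}$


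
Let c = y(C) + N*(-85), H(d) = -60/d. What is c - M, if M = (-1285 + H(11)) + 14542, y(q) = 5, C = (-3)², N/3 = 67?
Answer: -333647/11 ≈ -30332.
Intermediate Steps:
N = 201 (N = 3*67 = 201)
C = 9
M = 145767/11 (M = (-1285 - 60/11) + 14542 = -14195/11 + 14542 = 145767/11 ≈ 13252.)
c = -17080 (c = 5 + 201*(-85) = 5 - 17085 = -17080)
c - M = -17080 - 1*145767/11 = -17080 - 145767/11 = -333647/11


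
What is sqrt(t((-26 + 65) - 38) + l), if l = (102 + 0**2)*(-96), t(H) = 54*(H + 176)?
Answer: 3*I*sqrt(26) ≈ 15.297*I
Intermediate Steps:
t(H) = 9504 + 54*H (t(H) = 54*(176 + H) = 9504 + 54*H)
l = -9792 (l = (102 + 0)*(-96) = 102*(-96) = -9792)
sqrt(t((-26 + 65) - 38) + l) = sqrt((9504 + 54*((-26 + 65) - 38)) - 9792) = sqrt((9504 + 54*(39 - 38)) - 9792) = sqrt((9504 + 54*1) - 9792) = sqrt((9504 + 54) - 9792) = sqrt(9558 - 9792) = sqrt(-234) = 3*I*sqrt(26)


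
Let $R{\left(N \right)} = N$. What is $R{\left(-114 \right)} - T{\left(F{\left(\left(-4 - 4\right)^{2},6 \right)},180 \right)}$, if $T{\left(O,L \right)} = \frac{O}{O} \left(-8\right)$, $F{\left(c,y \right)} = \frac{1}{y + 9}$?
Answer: $-106$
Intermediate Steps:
$F{\left(c,y \right)} = \frac{1}{9 + y}$
$T{\left(O,L \right)} = -8$ ($T{\left(O,L \right)} = 1 \left(-8\right) = -8$)
$R{\left(-114 \right)} - T{\left(F{\left(\left(-4 - 4\right)^{2},6 \right)},180 \right)} = -114 - -8 = -114 + 8 = -106$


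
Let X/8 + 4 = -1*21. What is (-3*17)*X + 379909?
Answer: 390109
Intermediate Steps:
X = -200 (X = -32 + 8*(-1*21) = -32 + 8*(-21) = -32 - 168 = -200)
(-3*17)*X + 379909 = -3*17*(-200) + 379909 = -51*(-200) + 379909 = 10200 + 379909 = 390109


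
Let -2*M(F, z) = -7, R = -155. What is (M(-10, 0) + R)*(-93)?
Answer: 28179/2 ≈ 14090.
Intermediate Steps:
M(F, z) = 7/2 (M(F, z) = -½*(-7) = 7/2)
(M(-10, 0) + R)*(-93) = (7/2 - 155)*(-93) = -303/2*(-93) = 28179/2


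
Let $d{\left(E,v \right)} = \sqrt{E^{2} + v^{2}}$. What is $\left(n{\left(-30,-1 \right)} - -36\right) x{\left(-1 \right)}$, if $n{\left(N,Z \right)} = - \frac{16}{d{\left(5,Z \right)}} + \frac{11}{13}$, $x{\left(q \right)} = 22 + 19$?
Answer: $\frac{19639}{13} - \frac{328 \sqrt{26}}{13} \approx 1382.0$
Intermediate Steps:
$x{\left(q \right)} = 41$
$n{\left(N,Z \right)} = \frac{11}{13} - \frac{16}{\sqrt{25 + Z^{2}}}$ ($n{\left(N,Z \right)} = - \frac{16}{\sqrt{5^{2} + Z^{2}}} + \frac{11}{13} = - \frac{16}{\sqrt{25 + Z^{2}}} + 11 \cdot \frac{1}{13} = - \frac{16}{\sqrt{25 + Z^{2}}} + \frac{11}{13} = \frac{11}{13} - \frac{16}{\sqrt{25 + Z^{2}}}$)
$\left(n{\left(-30,-1 \right)} - -36\right) x{\left(-1 \right)} = \left(\left(\frac{11}{13} - \frac{16}{\sqrt{25 + \left(-1\right)^{2}}}\right) - -36\right) 41 = \left(\left(\frac{11}{13} - \frac{16}{\sqrt{25 + 1}}\right) + 36\right) 41 = \left(\left(\frac{11}{13} - \frac{16}{\sqrt{26}}\right) + 36\right) 41 = \left(\left(\frac{11}{13} - 16 \frac{\sqrt{26}}{26}\right) + 36\right) 41 = \left(\left(\frac{11}{13} - \frac{8 \sqrt{26}}{13}\right) + 36\right) 41 = \left(\frac{479}{13} - \frac{8 \sqrt{26}}{13}\right) 41 = \frac{19639}{13} - \frac{328 \sqrt{26}}{13}$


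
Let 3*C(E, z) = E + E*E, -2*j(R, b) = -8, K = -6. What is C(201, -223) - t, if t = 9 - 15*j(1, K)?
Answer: 13585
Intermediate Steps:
j(R, b) = 4 (j(R, b) = -½*(-8) = 4)
t = -51 (t = 9 - 15*4 = 9 - 60 = -51)
C(E, z) = E/3 + E²/3 (C(E, z) = (E + E*E)/3 = (E + E²)/3 = E/3 + E²/3)
C(201, -223) - t = (⅓)*201*(1 + 201) - 1*(-51) = (⅓)*201*202 + 51 = 13534 + 51 = 13585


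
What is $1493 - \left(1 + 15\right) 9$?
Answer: $1349$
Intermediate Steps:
$1493 - \left(1 + 15\right) 9 = 1493 - 16 \cdot 9 = 1493 - 144 = 1349$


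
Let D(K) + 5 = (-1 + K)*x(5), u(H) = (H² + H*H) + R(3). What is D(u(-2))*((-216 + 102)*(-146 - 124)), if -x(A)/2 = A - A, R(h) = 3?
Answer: -153900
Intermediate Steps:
x(A) = 0 (x(A) = -2*(A - A) = -2*0 = 0)
u(H) = 3 + 2*H² (u(H) = (H² + H*H) + 3 = (H² + H²) + 3 = 2*H² + 3 = 3 + 2*H²)
D(K) = -5 (D(K) = -5 + (-1 + K)*0 = -5 + 0 = -5)
D(u(-2))*((-216 + 102)*(-146 - 124)) = -5*(-216 + 102)*(-146 - 124) = -(-570)*(-270) = -5*30780 = -153900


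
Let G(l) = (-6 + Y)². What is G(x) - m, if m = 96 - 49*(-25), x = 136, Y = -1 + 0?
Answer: -1272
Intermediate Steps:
Y = -1
G(l) = 49 (G(l) = (-6 - 1)² = (-7)² = 49)
m = 1321 (m = 96 + 1225 = 1321)
G(x) - m = 49 - 1*1321 = 49 - 1321 = -1272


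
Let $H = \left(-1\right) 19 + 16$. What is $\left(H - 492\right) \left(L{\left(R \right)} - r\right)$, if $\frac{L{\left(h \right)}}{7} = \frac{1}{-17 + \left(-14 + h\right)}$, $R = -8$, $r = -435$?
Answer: $- \frac{2798070}{13} \approx -2.1524 \cdot 10^{5}$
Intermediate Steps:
$L{\left(h \right)} = \frac{7}{-31 + h}$ ($L{\left(h \right)} = \frac{7}{-17 + \left(-14 + h\right)} = \frac{7}{-31 + h}$)
$H = -3$ ($H = -19 + 16 = -3$)
$\left(H - 492\right) \left(L{\left(R \right)} - r\right) = \left(-3 - 492\right) \left(\frac{7}{-31 - 8} - -435\right) = - 495 \left(\frac{7}{-39} + 435\right) = - 495 \left(7 \left(- \frac{1}{39}\right) + 435\right) = - 495 \left(- \frac{7}{39} + 435\right) = \left(-495\right) \frac{16958}{39} = - \frac{2798070}{13}$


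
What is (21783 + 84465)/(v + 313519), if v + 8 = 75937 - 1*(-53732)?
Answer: 26562/110795 ≈ 0.23974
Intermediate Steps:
v = 129661 (v = -8 + (75937 - 1*(-53732)) = -8 + (75937 + 53732) = -8 + 129669 = 129661)
(21783 + 84465)/(v + 313519) = (21783 + 84465)/(129661 + 313519) = 106248/443180 = 106248*(1/443180) = 26562/110795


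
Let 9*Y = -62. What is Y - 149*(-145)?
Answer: 194383/9 ≈ 21598.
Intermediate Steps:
Y = -62/9 (Y = (⅑)*(-62) = -62/9 ≈ -6.8889)
Y - 149*(-145) = -62/9 - 149*(-145) = -62/9 + 21605 = 194383/9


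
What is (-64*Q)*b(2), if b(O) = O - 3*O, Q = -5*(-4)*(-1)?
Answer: -5120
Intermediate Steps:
Q = -20 (Q = 20*(-1) = -20)
b(O) = -2*O
(-64*Q)*b(2) = (-64*(-20))*(-2*2) = 1280*(-4) = -5120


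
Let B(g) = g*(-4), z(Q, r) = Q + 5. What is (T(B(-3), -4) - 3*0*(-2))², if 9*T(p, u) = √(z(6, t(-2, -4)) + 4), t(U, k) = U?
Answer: 5/27 ≈ 0.18519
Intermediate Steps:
z(Q, r) = 5 + Q
B(g) = -4*g
T(p, u) = √15/9 (T(p, u) = √((5 + 6) + 4)/9 = √(11 + 4)/9 = √15/9)
(T(B(-3), -4) - 3*0*(-2))² = (√15/9 - 3*0*(-2))² = (√15/9 + 0*(-2))² = (√15/9 + 0)² = (√15/9)² = 5/27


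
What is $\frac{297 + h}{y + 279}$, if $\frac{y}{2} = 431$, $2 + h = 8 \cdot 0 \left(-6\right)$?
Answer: $\frac{295}{1141} \approx 0.25854$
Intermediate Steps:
$h = -2$ ($h = -2 + 8 \cdot 0 \left(-6\right) = -2 + 0 \left(-6\right) = -2 + 0 = -2$)
$y = 862$ ($y = 2 \cdot 431 = 862$)
$\frac{297 + h}{y + 279} = \frac{297 - 2}{862 + 279} = \frac{295}{1141}$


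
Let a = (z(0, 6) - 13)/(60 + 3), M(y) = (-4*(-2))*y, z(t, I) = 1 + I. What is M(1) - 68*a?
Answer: 304/21 ≈ 14.476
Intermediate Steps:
M(y) = 8*y
a = -2/21 (a = ((1 + 6) - 13)/(60 + 3) = (7 - 13)/63 = -6*1/63 = -2/21 ≈ -0.095238)
M(1) - 68*a = 8*1 - 68*(-2/21) = 8 + 136/21 = 304/21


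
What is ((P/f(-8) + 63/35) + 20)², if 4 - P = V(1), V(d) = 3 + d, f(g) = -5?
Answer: 11881/25 ≈ 475.24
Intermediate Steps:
P = 0 (P = 4 - (3 + 1) = 4 - 1*4 = 4 - 4 = 0)
((P/f(-8) + 63/35) + 20)² = ((0/(-5) + 63/35) + 20)² = ((0*(-⅕) + 63*(1/35)) + 20)² = ((0 + 9/5) + 20)² = (9/5 + 20)² = (109/5)² = 11881/25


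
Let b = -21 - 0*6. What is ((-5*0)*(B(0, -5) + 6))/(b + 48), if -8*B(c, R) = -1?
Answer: 0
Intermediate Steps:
B(c, R) = 1/8 (B(c, R) = -1/8*(-1) = 1/8)
b = -21 (b = -21 - 1*0 = -21 + 0 = -21)
((-5*0)*(B(0, -5) + 6))/(b + 48) = ((-5*0)*(1/8 + 6))/(-21 + 48) = (0*(49/8))/27 = 0*(1/27) = 0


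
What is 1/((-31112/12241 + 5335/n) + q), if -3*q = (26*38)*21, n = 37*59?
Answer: -26722103/184812676109 ≈ -0.00014459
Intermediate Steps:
n = 2183
q = -6916 (q = -26*38*21/3 = -988*21/3 = -1/3*20748 = -6916)
1/((-31112/12241 + 5335/n) + q) = 1/((-31112/12241 + 5335/2183) - 6916) = 1/(-2611761/26722103 - 6916) = 1/(-184812676109/26722103) = -26722103/184812676109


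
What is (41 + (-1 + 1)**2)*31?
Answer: 1271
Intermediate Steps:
(41 + (-1 + 1)**2)*31 = (41 + 0**2)*31 = (41 + 0)*31 = 41*31 = 1271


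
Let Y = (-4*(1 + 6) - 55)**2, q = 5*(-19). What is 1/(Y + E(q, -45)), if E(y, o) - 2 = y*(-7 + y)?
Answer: 1/16581 ≈ 6.0310e-5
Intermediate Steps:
q = -95
E(y, o) = 2 + y*(-7 + y)
Y = 6889 (Y = (-4*7 - 55)**2 = (-28 - 55)**2 = (-83)**2 = 6889)
1/(Y + E(q, -45)) = 1/(6889 + (2 + (-95)**2 - 7*(-95))) = 1/(6889 + (2 + 9025 + 665)) = 1/(6889 + 9692) = 1/16581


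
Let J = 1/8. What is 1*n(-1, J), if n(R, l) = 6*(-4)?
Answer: -24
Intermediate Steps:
J = ⅛ ≈ 0.12500
n(R, l) = -24
1*n(-1, J) = 1*(-24) = -24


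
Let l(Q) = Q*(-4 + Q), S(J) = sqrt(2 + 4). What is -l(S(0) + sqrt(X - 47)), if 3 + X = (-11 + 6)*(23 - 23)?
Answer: 44 + 4*sqrt(6) - 20*I*sqrt(3) + 20*I*sqrt(2) ≈ 53.798 - 6.3567*I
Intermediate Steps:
X = -3 (X = -3 + (-11 + 6)*(23 - 23) = -3 - 5*0 = -3 + 0 = -3)
S(J) = sqrt(6)
-l(S(0) + sqrt(X - 47)) = -(sqrt(6) + sqrt(-3 - 47))*(-4 + (sqrt(6) + sqrt(-3 - 47))) = -(sqrt(6) + sqrt(-50))*(-4 + (sqrt(6) + sqrt(-50))) = -(sqrt(6) + 5*I*sqrt(2))*(-4 + (sqrt(6) + 5*I*sqrt(2))) = -(sqrt(6) + 5*I*sqrt(2))*(-4 + sqrt(6) + 5*I*sqrt(2))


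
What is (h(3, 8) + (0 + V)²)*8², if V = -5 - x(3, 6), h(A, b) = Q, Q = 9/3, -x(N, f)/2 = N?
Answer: 256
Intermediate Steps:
x(N, f) = -2*N
Q = 3 (Q = 9*(⅓) = 3)
h(A, b) = 3
V = 1 (V = -5 - (-2)*3 = -5 - 1*(-6) = -5 + 6 = 1)
(h(3, 8) + (0 + V)²)*8² = (3 + (0 + 1)²)*8² = (3 + 1²)*64 = (3 + 1)*64 = 4*64 = 256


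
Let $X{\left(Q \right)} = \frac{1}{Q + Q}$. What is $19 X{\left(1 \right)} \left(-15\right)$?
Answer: $- \frac{285}{2} \approx -142.5$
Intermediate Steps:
$X{\left(Q \right)} = \frac{1}{2 Q}$
$19 X{\left(1 \right)} \left(-15\right) = 19 \frac{1}{2 \cdot 1} \left(-15\right) = 19 \cdot \frac{1}{2} \cdot 1 \left(-15\right) = 19 \cdot \frac{1}{2} \left(-15\right) = \frac{19}{2} \left(-15\right) = - \frac{285}{2}$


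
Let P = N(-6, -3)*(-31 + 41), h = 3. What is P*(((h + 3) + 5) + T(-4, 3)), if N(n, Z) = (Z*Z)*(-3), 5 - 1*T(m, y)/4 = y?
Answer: -5130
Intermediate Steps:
T(m, y) = 20 - 4*y
N(n, Z) = -3*Z² (N(n, Z) = Z²*(-3) = -3*Z²)
P = -270 (P = (-3*(-3)²)*(-31 + 41) = -3*9*10 = -27*10 = -270)
P*(((h + 3) + 5) + T(-4, 3)) = -270*(((3 + 3) + 5) + (20 - 4*3)) = -270*((6 + 5) + (20 - 12)) = -270*(11 + 8) = -270*19 = -5130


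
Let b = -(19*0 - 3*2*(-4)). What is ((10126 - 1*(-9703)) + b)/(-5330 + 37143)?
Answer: 19805/31813 ≈ 0.62254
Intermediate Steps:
b = -24 (b = -(0 - 6*(-4)) = -(0 + 24) = -1*24 = -24)
((10126 - 1*(-9703)) + b)/(-5330 + 37143) = ((10126 - 1*(-9703)) - 24)/(-5330 + 37143) = ((10126 + 9703) - 24)/31813 = (19829 - 24)*(1/31813) = 19805*(1/31813) = 19805/31813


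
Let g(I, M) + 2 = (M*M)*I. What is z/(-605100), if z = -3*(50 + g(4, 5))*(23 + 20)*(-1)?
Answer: -1591/50425 ≈ -0.031552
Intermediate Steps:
g(I, M) = -2 + I*M² (g(I, M) = -2 + (M*M)*I = -2 + M²*I = -2 + I*M²)
z = 19092 (z = -3*(50 + (-2 + 4*5²))*(23 + 20)*(-1) = -3*(50 + (-2 + 4*25))*43*(-1) = -3*(50 + (-2 + 100))*43*(-1) = -3*(50 + 98)*43*(-1) = -444*43*(-1) = -3*6364*(-1) = -19092*(-1) = 19092)
z/(-605100) = 19092/(-605100) = 19092*(-1/605100) = -1591/50425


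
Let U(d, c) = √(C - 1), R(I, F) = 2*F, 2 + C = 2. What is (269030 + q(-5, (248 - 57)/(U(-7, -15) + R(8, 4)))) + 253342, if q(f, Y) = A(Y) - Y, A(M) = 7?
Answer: 33953107/65 + 191*I/65 ≈ 5.2236e+5 + 2.9385*I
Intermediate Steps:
C = 0 (C = -2 + 2 = 0)
U(d, c) = I (U(d, c) = √(0 - 1) = √(-1) = I)
q(f, Y) = 7 - Y
(269030 + q(-5, (248 - 57)/(U(-7, -15) + R(8, 4)))) + 253342 = (269030 + (7 - (248 - 57)/(I + 2*4))) + 253342 = (269030 + (7 - 191/(I + 8))) + 253342 = (269030 + (7 - 191/(8 + I))) + 253342 = (269030 + (7 - 191*(8 - I)/65)) + 253342 = (269037 - 191*(8 - I)/65) + 253342 = 522379 - 191*(8 - I)/65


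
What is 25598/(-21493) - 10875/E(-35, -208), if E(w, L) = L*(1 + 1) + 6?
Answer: 44648239/1762426 ≈ 25.333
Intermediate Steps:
E(w, L) = 6 + 2*L (E(w, L) = L*2 + 6 = 2*L + 6 = 6 + 2*L)
25598/(-21493) - 10875/E(-35, -208) = 25598/(-21493) - 10875/(6 + 2*(-208)) = 25598*(-1/21493) - 10875/(6 - 416) = -25598/21493 - 10875/(-410) = -25598/21493 - 10875*(-1/410) = -25598/21493 + 2175/82 = 44648239/1762426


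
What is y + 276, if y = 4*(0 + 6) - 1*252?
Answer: 48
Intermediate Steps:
y = -228 (y = 4*6 - 252 = 24 - 252 = -228)
y + 276 = -228 + 276 = 48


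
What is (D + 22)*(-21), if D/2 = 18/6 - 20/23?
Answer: -12684/23 ≈ -551.48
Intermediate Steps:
D = 98/23 (D = 2*(18/6 - 20/23) = 2*(18*(⅙) - 20*1/23) = 2*(3 - 20/23) = 2*(49/23) = 98/23 ≈ 4.2609)
(D + 22)*(-21) = (98/23 + 22)*(-21) = (604/23)*(-21) = -12684/23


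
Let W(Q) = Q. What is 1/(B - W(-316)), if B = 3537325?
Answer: 1/3537641 ≈ 2.8267e-7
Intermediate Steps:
1/(B - W(-316)) = 1/(3537325 - 1*(-316)) = 1/(3537325 + 316) = 1/3537641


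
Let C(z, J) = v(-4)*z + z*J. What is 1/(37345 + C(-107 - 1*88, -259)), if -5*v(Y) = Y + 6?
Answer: 1/87928 ≈ 1.1373e-5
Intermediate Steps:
v(Y) = -6/5 - Y/5 (v(Y) = -(Y + 6)/5 = -(6 + Y)/5 = -6/5 - Y/5)
C(z, J) = -2*z/5 + J*z (C(z, J) = (-6/5 - 1/5*(-4))*z + z*J = (-6/5 + 4/5)*z + J*z = -2*z/5 + J*z)
1/(37345 + C(-107 - 1*88, -259)) = 1/(37345 + (-107 - 1*88)*(-2 + 5*(-259))/5) = 1/(37345 + (-107 - 88)*(-2 - 1295)/5) = 1/(37345 + (1/5)*(-195)*(-1297)) = 1/(37345 + 50583) = 1/87928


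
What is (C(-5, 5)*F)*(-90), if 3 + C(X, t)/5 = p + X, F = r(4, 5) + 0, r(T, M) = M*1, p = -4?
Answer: 27000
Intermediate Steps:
r(T, M) = M
F = 5 (F = 5 + 0 = 5)
C(X, t) = -35 + 5*X (C(X, t) = -15 + 5*(-4 + X) = -15 + (-20 + 5*X) = -35 + 5*X)
(C(-5, 5)*F)*(-90) = ((-35 + 5*(-5))*5)*(-90) = ((-35 - 25)*5)*(-90) = -60*5*(-90) = -300*(-90) = 27000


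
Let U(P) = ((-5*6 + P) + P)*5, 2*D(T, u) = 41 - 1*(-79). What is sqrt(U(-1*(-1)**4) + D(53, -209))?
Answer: 10*I ≈ 10.0*I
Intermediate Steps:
D(T, u) = 60 (D(T, u) = (41 - 1*(-79))/2 = (41 + 79)/2 = (1/2)*120 = 60)
U(P) = -150 + 10*P (U(P) = ((-30 + P) + P)*5 = (-30 + 2*P)*5 = -150 + 10*P)
sqrt(U(-1*(-1)**4) + D(53, -209)) = sqrt((-150 + 10*(-1*(-1)**4)) + 60) = sqrt((-150 + 10*(-1*1)) + 60) = sqrt((-150 + 10*(-1)) + 60) = sqrt((-150 - 10) + 60) = sqrt(-160 + 60) = sqrt(-100) = 10*I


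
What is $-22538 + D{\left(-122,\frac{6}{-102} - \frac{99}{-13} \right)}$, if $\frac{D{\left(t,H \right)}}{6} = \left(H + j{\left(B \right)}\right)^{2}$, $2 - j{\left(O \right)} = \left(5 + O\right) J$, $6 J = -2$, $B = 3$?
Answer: $- \frac{3170985742}{146523} \approx -21642.0$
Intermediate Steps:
$J = - \frac{1}{3}$ ($J = \frac{1}{6} \left(-2\right) = - \frac{1}{3} \approx -0.33333$)
$j{\left(O \right)} = \frac{11}{3} + \frac{O}{3}$ ($j{\left(O \right)} = 2 - \left(5 + O\right) \left(- \frac{1}{3}\right) = 2 - \left(- \frac{5}{3} - \frac{O}{3}\right) = 2 + \left(\frac{5}{3} + \frac{O}{3}\right) = \frac{11}{3} + \frac{O}{3}$)
$D{\left(t,H \right)} = 6 \left(\frac{14}{3} + H\right)^{2}$ ($D{\left(t,H \right)} = 6 \left(H + \left(\frac{11}{3} + \frac{1}{3} \cdot 3\right)\right)^{2} = 6 \left(H + \left(\frac{11}{3} + 1\right)\right)^{2} = 6 \left(H + \frac{14}{3}\right)^{2} = 6 \left(\frac{14}{3} + H\right)^{2}$)
$-22538 + D{\left(-122,\frac{6}{-102} - \frac{99}{-13} \right)} = -22538 + \frac{2 \left(14 + 3 \left(\frac{6}{-102} - \frac{99}{-13}\right)\right)^{2}}{3} = -22538 + \frac{2 \left(14 + 3 \left(6 \left(- \frac{1}{102}\right) - - \frac{99}{13}\right)\right)^{2}}{3} = -22538 + \frac{2 \left(14 + 3 \left(- \frac{1}{17} + \frac{99}{13}\right)\right)^{2}}{3} = -22538 + \frac{2 \left(14 + 3 \cdot \frac{1670}{221}\right)^{2}}{3} = -22538 + \frac{2 \left(14 + \frac{5010}{221}\right)^{2}}{3} = -22538 + \frac{2 \left(\frac{8104}{221}\right)^{2}}{3} = -22538 + \frac{2}{3} \cdot \frac{65674816}{48841} = -22538 + \frac{131349632}{146523} = - \frac{3170985742}{146523}$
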